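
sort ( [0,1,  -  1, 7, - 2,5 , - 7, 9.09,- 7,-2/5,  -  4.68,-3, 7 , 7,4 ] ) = [-7, - 7,-4.68,-3,  -  2,-1, - 2/5, 0, 1, 4, 5, 7, 7, 7 , 9.09 ] 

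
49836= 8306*6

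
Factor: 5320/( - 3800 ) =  - 5^ ( - 1 )*7^1 = - 7/5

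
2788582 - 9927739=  - 7139157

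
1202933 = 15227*79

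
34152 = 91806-57654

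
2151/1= 2151 = 2151.00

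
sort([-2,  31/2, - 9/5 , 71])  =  [  -  2, - 9/5,  31/2, 71] 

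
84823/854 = 84823/854 = 99.32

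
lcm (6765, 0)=0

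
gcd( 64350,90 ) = 90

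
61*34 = 2074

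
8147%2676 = 119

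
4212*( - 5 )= - 21060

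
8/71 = 8/71 = 0.11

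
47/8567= 47/8567 = 0.01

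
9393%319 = 142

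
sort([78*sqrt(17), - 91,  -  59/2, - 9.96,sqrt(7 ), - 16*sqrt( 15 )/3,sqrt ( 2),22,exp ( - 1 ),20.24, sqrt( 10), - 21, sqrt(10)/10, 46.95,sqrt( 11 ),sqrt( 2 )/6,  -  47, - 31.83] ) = [ - 91,-47, - 31.83, - 59/2, - 21, - 16*sqrt( 15) /3, - 9.96,sqrt( 2 )/6,sqrt( 10)/10,exp ( - 1) , sqrt( 2 ),sqrt( 7 ), sqrt ( 10 ),sqrt(11),20.24,22,46.95,78*sqrt( 17)]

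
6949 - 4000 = 2949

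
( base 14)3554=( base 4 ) 2101012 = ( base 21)1014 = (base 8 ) 22106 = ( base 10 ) 9286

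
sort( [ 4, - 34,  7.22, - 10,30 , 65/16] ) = [ - 34 , - 10,4,65/16,7.22,  30]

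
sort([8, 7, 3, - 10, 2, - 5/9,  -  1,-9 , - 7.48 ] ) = [ - 10, - 9, - 7.48,-1, - 5/9,2, 3,7, 8]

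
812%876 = 812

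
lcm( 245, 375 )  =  18375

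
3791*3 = 11373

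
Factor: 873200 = 2^4*5^2*37^1*59^1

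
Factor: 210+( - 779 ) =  - 569 = -  569^1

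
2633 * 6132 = 16145556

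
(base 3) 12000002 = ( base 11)2816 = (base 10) 3647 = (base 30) 41h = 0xE3F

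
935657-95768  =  839889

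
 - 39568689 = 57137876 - 96706565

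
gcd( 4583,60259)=1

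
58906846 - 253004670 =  - 194097824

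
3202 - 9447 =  - 6245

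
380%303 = 77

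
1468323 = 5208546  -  3740223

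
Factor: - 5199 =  - 3^1 *1733^1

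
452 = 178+274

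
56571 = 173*327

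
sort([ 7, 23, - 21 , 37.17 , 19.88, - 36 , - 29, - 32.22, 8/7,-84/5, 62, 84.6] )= [ - 36, - 32.22, - 29, - 21 , - 84/5,8/7 , 7,19.88, 23, 37.17, 62,  84.6] 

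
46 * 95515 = 4393690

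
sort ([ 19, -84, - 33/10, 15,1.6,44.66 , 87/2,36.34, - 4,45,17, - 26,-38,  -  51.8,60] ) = [-84,  -  51.8,-38, -26, - 4, -33/10,1.6, 15,17, 19,36.34,87/2, 44.66,45, 60]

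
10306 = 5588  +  4718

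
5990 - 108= 5882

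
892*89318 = 79671656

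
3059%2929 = 130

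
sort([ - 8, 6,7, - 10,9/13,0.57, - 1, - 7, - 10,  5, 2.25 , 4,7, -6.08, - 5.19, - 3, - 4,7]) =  [ - 10 , - 10, - 8, - 7, - 6.08, - 5.19, - 4,- 3, - 1,0.57,9/13, 2.25,4,5,6, 7,7, 7] 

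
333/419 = 333/419 = 0.79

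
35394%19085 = 16309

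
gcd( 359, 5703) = 1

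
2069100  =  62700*33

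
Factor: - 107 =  - 107^1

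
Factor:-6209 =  -7^1*887^1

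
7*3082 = 21574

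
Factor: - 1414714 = - 2^1*7^1*101051^1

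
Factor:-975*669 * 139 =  - 3^2*5^2*13^1*139^1*223^1 = -90666225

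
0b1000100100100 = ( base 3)20000112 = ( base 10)4388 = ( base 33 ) 40w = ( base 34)3R2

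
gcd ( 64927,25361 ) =1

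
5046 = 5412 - 366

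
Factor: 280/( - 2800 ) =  -1/10 = - 2^(-1 ) * 5^(- 1 ) 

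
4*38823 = 155292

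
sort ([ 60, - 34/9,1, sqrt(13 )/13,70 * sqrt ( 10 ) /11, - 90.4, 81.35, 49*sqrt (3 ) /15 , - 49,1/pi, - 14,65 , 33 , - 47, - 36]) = [ -90.4, - 49,-47, - 36, - 14,-34/9,sqrt ( 13 ) /13,  1/pi,1  ,  49 * sqrt( 3)/15,70*sqrt( 10)/11, 33,60,65, 81.35 ] 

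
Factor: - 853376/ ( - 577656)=944/639 = 2^4*3^( - 2 ) * 59^1*71^( - 1 )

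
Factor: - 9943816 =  - 2^3*1242977^1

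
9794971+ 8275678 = 18070649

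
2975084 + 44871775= 47846859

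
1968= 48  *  41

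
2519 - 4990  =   - 2471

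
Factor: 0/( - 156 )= 0 = 0^1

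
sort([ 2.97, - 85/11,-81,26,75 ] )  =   [ - 81, - 85/11,  2.97,26, 75 ] 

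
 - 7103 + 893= - 6210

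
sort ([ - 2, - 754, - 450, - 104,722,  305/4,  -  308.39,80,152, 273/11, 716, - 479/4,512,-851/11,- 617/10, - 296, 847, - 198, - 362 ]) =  [ - 754, - 450, - 362, - 308.39, - 296, - 198, - 479/4,  -  104,-851/11, - 617/10, - 2,273/11 , 305/4,  80 , 152, 512, 716,722,847]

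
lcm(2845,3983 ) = 19915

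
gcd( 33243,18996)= 4749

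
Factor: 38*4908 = 2^3 * 3^1*19^1 *409^1 = 186504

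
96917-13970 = 82947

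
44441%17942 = 8557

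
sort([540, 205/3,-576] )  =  [ - 576, 205/3, 540 ] 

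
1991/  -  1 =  - 1991  +  0/1 =- 1991.00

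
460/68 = 115/17 =6.76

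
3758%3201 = 557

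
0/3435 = 0 = 0.00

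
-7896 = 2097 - 9993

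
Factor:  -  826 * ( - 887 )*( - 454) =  - 2^2*7^1 * 59^1 * 227^1*887^1 = -  332628548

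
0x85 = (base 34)3v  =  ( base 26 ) 53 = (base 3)11221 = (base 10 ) 133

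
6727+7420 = 14147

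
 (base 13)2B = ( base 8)45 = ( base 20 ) 1h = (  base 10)37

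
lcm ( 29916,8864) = 239328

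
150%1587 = 150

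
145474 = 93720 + 51754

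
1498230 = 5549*270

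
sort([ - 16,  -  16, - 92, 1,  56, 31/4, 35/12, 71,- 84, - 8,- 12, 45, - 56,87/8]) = [ -92, - 84, - 56, - 16,-16  , - 12, - 8, 1, 35/12, 31/4,  87/8,  45, 56, 71]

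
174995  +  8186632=8361627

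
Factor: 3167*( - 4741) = - 15014747 = - 11^1*431^1*3167^1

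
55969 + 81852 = 137821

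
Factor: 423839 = 13^1*32603^1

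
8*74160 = 593280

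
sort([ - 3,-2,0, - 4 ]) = [  -  4,-3, - 2, 0 ]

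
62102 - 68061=-5959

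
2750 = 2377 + 373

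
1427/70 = 20 + 27/70 = 20.39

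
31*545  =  16895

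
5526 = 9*614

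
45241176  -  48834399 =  - 3593223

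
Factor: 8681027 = 673^1*12899^1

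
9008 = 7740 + 1268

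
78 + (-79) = -1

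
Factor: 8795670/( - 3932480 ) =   -  879567/393248 = -2^( -5)  *3^1 * 13^1*19^1 *1187^1*12289^( - 1 ) 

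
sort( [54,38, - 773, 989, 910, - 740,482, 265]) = [ - 773, - 740, 38, 54, 265, 482,910,989]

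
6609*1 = 6609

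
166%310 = 166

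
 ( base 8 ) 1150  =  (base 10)616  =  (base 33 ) IM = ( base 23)13i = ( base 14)320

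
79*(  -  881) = -69599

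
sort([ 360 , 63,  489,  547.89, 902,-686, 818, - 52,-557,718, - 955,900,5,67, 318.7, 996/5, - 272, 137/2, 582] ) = [ - 955,-686, - 557, - 272,-52,5,  63, 67,137/2,996/5,318.7,  360,  489, 547.89, 582, 718, 818, 900,  902 ] 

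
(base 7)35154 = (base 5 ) 242011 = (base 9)13316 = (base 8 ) 21456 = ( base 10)9006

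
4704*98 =460992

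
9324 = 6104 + 3220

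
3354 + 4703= 8057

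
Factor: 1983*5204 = 10319532 = 2^2*3^1  *  661^1 * 1301^1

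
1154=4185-3031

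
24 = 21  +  3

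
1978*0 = 0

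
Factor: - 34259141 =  - 7^1 * 317^1 *15439^1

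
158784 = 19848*8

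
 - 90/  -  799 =90/799 = 0.11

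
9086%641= 112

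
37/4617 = 37/4617  =  0.01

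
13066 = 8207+4859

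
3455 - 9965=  - 6510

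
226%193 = 33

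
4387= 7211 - 2824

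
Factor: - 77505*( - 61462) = 4763612310 = 2^1*3^1*5^1*79^1*389^1* 5167^1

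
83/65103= 83/65103= 0.00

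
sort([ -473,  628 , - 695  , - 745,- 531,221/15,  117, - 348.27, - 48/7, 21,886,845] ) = [ - 745, - 695, - 531,  -  473,-348.27, - 48/7 , 221/15, 21, 117,628,845 , 886]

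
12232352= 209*58528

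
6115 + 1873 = 7988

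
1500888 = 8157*184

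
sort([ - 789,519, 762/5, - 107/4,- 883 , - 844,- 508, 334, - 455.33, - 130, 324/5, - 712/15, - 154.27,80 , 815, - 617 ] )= [ - 883,-844, - 789, - 617,-508,-455.33, - 154.27, - 130, - 712/15, - 107/4, 324/5, 80 , 762/5, 334,  519,  815] 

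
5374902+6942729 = 12317631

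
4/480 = 1/120 = 0.01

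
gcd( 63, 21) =21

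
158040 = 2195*72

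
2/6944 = 1/3472  =  0.00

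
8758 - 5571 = 3187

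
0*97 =0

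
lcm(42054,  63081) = 126162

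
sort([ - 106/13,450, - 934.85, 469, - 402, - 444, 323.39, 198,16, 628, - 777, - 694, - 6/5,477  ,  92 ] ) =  [ - 934.85, -777 ,-694, - 444, - 402, - 106/13 ,  -  6/5, 16,92, 198, 323.39,450,  469,477,628] 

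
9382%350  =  282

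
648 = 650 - 2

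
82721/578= 82721/578= 143.12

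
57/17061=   19/5687 = 0.00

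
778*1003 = 780334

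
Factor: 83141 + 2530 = 85671= 3^3*19^1*167^1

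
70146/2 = 35073 = 35073.00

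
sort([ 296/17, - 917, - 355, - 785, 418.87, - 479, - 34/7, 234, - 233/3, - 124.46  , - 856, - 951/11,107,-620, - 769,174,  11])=[ - 917, - 856, - 785, - 769, - 620, - 479, - 355, - 124.46, - 951/11, - 233/3,  -  34/7,11,  296/17,  107, 174,234, 418.87]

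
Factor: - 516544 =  - 2^6*7^1*1153^1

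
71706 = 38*1887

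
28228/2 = 14114 = 14114.00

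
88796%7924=1632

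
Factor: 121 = 11^2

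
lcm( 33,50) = 1650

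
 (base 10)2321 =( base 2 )100100010001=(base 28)2QP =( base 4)210101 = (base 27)34q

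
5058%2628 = 2430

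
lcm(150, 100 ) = 300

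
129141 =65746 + 63395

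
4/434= 2/217 = 0.01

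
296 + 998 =1294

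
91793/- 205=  - 448 + 47/205  =  - 447.77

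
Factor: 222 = 2^1*3^1*37^1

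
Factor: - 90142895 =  - 5^1*18028579^1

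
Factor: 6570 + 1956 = 2^1*3^1*7^2*29^1 = 8526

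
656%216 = 8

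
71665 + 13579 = 85244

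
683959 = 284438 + 399521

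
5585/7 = 797+6/7=797.86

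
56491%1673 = 1282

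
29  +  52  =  81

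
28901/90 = 321+11/90 = 321.12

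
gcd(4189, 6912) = 1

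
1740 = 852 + 888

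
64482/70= 921 + 6/35 = 921.17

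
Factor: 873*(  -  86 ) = - 2^1 * 3^2*43^1*97^1  =  - 75078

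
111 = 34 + 77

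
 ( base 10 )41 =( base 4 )221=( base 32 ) 19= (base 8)51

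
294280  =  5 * 58856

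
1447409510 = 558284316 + 889125194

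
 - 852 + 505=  - 347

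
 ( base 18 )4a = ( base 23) 3d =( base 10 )82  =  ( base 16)52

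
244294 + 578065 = 822359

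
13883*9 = 124947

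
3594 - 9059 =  - 5465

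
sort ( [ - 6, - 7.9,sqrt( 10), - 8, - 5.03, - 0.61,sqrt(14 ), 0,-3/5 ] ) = [ - 8, - 7.9, - 6, - 5.03,  -  0.61, - 3/5, 0  ,  sqrt( 10 ),  sqrt( 14 ) ]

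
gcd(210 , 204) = 6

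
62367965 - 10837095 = 51530870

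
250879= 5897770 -5646891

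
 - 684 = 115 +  - 799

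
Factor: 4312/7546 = 4/7 = 2^2*7^(-1 )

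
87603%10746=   1635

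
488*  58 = 28304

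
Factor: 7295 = 5^1*1459^1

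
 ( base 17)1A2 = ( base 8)715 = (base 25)IB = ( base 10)461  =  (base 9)562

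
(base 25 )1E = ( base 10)39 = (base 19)21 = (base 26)1D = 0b100111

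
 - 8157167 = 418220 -8575387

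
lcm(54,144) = 432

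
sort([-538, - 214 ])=[ - 538, - 214]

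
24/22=1 + 1/11 = 1.09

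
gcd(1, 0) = 1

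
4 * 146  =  584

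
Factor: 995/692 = 2^(-2)*5^1*173^( - 1 )*199^1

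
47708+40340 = 88048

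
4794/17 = 282= 282.00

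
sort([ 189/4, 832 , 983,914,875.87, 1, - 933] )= [-933, 1, 189/4,832,875.87, 914 , 983 ]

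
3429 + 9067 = 12496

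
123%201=123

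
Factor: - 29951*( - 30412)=2^2 * 61^1*491^1*7603^1= 910869812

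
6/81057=2/27019 = 0.00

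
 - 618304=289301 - 907605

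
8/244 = 2/61 = 0.03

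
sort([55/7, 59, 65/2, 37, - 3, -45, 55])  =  [ - 45, - 3,  55/7,65/2,37, 55, 59 ]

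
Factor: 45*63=2835 = 3^4*5^1 *7^1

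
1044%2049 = 1044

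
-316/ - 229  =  1 + 87/229= 1.38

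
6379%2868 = 643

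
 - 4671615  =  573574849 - 578246464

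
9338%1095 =578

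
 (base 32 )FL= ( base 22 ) 10h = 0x1F5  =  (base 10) 501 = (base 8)765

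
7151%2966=1219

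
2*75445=150890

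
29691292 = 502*59146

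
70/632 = 35/316=0.11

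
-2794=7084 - 9878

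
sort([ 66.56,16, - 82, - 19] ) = [ - 82, - 19, 16, 66.56] 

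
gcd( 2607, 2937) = 33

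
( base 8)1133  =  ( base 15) 2A3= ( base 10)603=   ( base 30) k3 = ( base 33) i9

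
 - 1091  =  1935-3026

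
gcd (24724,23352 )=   28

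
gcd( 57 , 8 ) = 1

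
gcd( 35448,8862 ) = 8862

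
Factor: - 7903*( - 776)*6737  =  2^3*7^1*97^1 * 1129^1 * 6737^1 = 41316188536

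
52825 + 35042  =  87867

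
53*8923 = 472919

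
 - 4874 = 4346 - 9220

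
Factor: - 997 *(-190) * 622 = 2^2*5^1*19^1*311^1*997^1 = 117825460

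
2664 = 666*4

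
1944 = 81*24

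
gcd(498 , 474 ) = 6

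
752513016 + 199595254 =952108270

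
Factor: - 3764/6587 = -4/7= - 2^2 * 7^(- 1)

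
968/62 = 484/31 = 15.61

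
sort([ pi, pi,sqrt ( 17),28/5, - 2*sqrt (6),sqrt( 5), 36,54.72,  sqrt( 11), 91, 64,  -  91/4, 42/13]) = [ - 91/4, - 2 * sqrt( 6), sqrt(5), pi,pi,42/13,sqrt(11 ), sqrt(17), 28/5 , 36, 54.72,64 , 91 ]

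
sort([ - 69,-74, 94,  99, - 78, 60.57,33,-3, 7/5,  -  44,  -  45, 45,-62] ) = [ - 78, - 74, - 69, - 62, -45, - 44 , - 3,7/5, 33, 45, 60.57, 94 , 99 ] 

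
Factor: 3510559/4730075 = 5^( - 2 )*7^( - 1) *13^1*23^1*59^1*151^( -1)*179^( - 1 )*199^1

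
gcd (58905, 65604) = 231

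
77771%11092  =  127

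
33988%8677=7957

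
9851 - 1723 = 8128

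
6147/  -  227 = -6147/227=-  27.08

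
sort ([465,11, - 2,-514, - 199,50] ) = [ - 514,-199, - 2,  11,50,465]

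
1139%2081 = 1139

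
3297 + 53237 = 56534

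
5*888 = 4440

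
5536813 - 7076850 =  -1540037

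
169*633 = 106977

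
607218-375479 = 231739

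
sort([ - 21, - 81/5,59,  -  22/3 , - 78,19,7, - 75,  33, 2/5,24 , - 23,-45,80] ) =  [ - 78,-75,  -  45,-23,-21 , - 81/5,-22/3, 2/5,7, 19,  24,33,59,80 ] 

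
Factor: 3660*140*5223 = 2676265200 =2^4*3^2*5^2*7^1 *61^1*1741^1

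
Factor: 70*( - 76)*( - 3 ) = 2^3*3^1*5^1 * 7^1 *19^1 = 15960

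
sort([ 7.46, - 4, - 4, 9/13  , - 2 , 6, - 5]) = [ - 5, - 4, - 4, - 2,9/13,6,7.46]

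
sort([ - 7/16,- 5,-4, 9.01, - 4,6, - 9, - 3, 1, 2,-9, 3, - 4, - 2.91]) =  [ - 9, - 9, - 5, - 4, - 4, - 4, - 3, - 2.91,-7/16,  1, 2,3, 6, 9.01] 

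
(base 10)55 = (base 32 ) 1N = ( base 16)37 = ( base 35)1k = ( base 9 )61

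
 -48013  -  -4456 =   -  43557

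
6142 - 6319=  - 177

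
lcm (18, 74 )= 666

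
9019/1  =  9019 = 9019.00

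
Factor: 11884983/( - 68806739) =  - 3^1*11^2*29^1*71^(-1 )*1129^1*969109^ ( - 1)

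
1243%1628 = 1243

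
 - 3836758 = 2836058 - 6672816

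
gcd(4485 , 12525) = 15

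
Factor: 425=5^2*17^1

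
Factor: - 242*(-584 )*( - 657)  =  - 92852496 =-  2^4 *3^2*11^2 * 73^2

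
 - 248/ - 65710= 124/32855 = 0.00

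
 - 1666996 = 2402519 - 4069515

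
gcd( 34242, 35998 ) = 878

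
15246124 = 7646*1994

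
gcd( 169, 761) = 1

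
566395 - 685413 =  - 119018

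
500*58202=29101000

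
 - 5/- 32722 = 5/32722  =  0.00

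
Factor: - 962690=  - 2^1  *  5^1*96269^1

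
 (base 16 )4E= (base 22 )3c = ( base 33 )2c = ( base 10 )78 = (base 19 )42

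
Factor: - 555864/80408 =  - 159/23 = - 3^1*23^( - 1 ) * 53^1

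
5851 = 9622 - 3771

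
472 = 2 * 236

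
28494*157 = 4473558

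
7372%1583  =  1040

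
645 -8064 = - 7419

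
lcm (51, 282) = 4794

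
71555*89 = 6368395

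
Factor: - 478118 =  - 2^1 * 61^1*3919^1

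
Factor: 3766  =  2^1 * 7^1*269^1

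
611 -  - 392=1003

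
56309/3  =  56309/3 = 18769.67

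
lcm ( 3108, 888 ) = 6216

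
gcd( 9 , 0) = 9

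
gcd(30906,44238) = 606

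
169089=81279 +87810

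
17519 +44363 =61882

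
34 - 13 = 21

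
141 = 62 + 79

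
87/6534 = 29/2178 = 0.01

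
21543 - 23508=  - 1965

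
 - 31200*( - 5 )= 156000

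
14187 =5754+8433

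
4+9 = 13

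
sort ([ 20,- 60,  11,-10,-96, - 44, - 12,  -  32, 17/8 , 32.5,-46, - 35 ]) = [ - 96,- 60, - 46, - 44, - 35 , - 32,-12, - 10,17/8,11,20, 32.5 ]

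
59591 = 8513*7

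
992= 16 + 976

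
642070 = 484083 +157987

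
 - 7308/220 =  - 34 + 43/55 = - 33.22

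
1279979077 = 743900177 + 536078900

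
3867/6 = 644 + 1/2 = 644.50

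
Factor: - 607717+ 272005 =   -  335712 = - 2^5*3^1*13^1*269^1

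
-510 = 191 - 701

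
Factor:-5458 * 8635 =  - 47129830 = -2^1*5^1*11^1*157^1*2729^1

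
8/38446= 4/19223 = 0.00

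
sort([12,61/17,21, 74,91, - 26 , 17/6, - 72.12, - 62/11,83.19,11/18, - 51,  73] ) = [ - 72.12,-51, - 26, - 62/11,11/18,17/6,61/17, 12 , 21,73,  74,83.19,91]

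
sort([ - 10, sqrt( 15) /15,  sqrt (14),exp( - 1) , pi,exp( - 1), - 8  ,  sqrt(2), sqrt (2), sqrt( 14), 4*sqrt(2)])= [ - 10,-8,  sqrt(15 )/15, exp( - 1 ), exp ( - 1 ), sqrt (2),sqrt( 2),pi, sqrt(14),sqrt(14), 4*sqrt ( 2)] 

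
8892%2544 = 1260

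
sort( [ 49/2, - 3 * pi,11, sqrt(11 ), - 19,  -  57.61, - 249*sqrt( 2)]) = [ - 249*sqrt( 2 ), - 57.61,  -  19, - 3 * pi,sqrt( 11) , 11,49/2]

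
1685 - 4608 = - 2923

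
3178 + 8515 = 11693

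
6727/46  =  146+11/46 = 146.24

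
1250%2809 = 1250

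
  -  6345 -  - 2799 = -3546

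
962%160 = 2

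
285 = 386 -101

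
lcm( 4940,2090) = 54340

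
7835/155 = 50 + 17/31 = 50.55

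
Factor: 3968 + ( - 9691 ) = -59^1*97^1  =  -  5723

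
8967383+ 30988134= 39955517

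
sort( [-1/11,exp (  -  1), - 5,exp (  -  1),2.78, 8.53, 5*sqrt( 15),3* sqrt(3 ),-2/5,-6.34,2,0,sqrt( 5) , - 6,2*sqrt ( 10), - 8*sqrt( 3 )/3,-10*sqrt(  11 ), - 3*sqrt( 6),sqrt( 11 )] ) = [ - 10*sqrt( 11),-3*sqrt( 6 ), - 6.34,-6, - 5,-8*sqrt( 3)/3,-2/5, -1/11,0,  exp ( - 1),exp(-1),2, sqrt( 5),2.78,  sqrt(11), 3 *sqrt( 3 ),2*sqrt( 10 ), 8.53 , 5*sqrt(15) ]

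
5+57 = 62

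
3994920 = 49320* 81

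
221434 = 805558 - 584124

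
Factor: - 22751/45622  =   - 2^( - 1 )* 22751^1  *  22811^(- 1)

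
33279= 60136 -26857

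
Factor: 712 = 2^3 * 89^1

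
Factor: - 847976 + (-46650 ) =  - 894626 = - 2^1*61^1*7333^1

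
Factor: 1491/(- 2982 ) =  - 1/2 = -2^(-1 ) 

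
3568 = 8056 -4488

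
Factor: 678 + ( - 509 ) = 13^2 =169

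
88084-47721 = 40363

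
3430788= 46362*74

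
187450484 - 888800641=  - 701350157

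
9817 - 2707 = 7110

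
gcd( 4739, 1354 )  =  677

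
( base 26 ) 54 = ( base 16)86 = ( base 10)134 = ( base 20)6E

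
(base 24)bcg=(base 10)6640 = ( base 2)1100111110000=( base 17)15GA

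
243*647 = 157221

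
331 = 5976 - 5645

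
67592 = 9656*7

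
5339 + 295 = 5634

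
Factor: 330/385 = 6/7= 2^1*3^1*7^(- 1 ) 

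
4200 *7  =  29400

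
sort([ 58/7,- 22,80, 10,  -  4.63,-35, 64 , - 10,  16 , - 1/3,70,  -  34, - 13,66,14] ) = [ - 35, - 34, - 22,-13, - 10, - 4.63, - 1/3,58/7 , 10,  14, 16,  64 , 66, 70,80 ] 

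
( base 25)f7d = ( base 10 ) 9563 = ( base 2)10010101011011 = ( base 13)4478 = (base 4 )2111123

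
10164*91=924924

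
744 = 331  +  413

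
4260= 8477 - 4217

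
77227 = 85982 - 8755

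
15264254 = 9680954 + 5583300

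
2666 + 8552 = 11218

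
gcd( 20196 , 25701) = 3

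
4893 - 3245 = 1648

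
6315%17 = 8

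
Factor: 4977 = 3^2 *7^1*79^1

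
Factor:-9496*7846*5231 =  - 389738877296 = - 2^4*1187^1*3923^1*5231^1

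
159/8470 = 159/8470 =0.02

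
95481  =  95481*1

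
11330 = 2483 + 8847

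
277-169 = 108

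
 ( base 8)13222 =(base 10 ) 5778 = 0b1011010010010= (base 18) HF0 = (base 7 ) 22563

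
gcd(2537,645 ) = 43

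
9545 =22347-12802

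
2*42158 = 84316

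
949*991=940459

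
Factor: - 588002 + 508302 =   -  2^2 * 5^2*797^1   =  - 79700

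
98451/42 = 2344 + 1/14 = 2344.07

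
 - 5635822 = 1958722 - 7594544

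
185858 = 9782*19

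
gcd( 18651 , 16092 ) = 3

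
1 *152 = 152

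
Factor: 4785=3^1 * 5^1 * 11^1*29^1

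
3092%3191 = 3092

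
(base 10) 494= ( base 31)FT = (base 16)1ee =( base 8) 756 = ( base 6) 2142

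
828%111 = 51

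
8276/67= 8276/67 = 123.52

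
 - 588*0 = 0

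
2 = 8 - 6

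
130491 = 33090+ 97401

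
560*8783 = 4918480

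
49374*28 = 1382472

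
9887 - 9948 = -61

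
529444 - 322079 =207365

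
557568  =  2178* 256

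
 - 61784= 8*(- 7723)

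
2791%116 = 7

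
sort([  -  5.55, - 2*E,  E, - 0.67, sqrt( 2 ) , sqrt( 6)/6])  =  [ - 5.55, - 2*E, - 0.67,sqrt (6)/6,sqrt ( 2), E ]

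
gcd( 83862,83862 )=83862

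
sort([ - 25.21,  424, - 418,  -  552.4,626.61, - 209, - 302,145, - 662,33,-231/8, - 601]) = [-662, - 601, - 552.4,  -  418,-302, - 209,  -  231/8, - 25.21,33,145 , 424 , 626.61] 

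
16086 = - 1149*( - 14)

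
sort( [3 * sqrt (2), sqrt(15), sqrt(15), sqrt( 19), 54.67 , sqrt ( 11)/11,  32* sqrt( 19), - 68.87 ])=[ - 68.87,sqrt(11)/11, sqrt ( 15 ), sqrt( 15),3 * sqrt( 2), sqrt( 19),54.67,32 *sqrt( 19) ] 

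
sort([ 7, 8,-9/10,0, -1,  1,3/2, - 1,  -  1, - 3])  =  [ - 3,  -  1, - 1, - 1, -9/10 , 0,1,3/2,7,  8]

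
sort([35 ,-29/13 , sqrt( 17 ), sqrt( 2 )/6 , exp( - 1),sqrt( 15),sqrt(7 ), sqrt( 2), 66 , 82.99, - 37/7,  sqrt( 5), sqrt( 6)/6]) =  [ - 37/7 , - 29/13 , sqrt(2)/6 , exp( - 1),sqrt(6 )/6,sqrt( 2) , sqrt( 5), sqrt(7 ), sqrt( 15) , sqrt( 17 ),35 , 66, 82.99] 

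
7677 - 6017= 1660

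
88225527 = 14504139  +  73721388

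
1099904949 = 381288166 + 718616783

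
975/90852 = 325/30284 = 0.01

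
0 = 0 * 693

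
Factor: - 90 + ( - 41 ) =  - 131^1 = - 131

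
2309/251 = 2309/251 = 9.20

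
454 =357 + 97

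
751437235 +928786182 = 1680223417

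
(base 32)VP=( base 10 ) 1017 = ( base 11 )845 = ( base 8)1771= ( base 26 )1d3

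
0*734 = 0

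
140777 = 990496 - 849719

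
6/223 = 6/223=0.03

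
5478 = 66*83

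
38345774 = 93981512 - 55635738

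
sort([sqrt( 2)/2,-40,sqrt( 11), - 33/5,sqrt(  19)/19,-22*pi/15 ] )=[ - 40, - 33/5, - 22*pi/15,sqrt(19)/19,sqrt( 2) /2,sqrt( 11) ] 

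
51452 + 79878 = 131330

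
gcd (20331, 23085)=81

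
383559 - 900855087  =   - 900471528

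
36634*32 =1172288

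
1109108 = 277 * 4004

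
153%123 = 30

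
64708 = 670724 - 606016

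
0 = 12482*0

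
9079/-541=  - 9079/541 = - 16.78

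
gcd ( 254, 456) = 2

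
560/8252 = 140/2063 = 0.07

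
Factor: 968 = 2^3*11^2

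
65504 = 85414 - 19910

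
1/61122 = 1/61122  =  0.00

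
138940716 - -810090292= 949031008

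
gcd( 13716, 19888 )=4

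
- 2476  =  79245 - 81721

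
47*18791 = 883177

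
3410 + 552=3962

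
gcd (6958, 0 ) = 6958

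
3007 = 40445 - 37438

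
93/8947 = 93/8947 = 0.01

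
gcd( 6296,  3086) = 2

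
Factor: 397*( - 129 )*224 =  - 2^5*3^1*7^1 * 43^1*397^1  =  - 11471712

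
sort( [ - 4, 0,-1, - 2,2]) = [-4, - 2, - 1,0,2]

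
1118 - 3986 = -2868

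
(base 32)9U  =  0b100111110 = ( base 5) 2233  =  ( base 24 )D6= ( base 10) 318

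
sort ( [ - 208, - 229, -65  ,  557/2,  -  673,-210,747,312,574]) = [ - 673, - 229,-210,-208, - 65,557/2,  312 , 574,747]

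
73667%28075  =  17517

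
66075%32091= 1893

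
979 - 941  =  38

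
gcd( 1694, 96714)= 2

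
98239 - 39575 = 58664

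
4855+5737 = 10592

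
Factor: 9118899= 3^4 * 103^1*1093^1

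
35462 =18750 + 16712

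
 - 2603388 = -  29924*87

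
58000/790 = 73+ 33/79  =  73.42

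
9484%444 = 160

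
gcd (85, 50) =5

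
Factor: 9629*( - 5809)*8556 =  - 478578670716 = - 2^2 * 3^1*23^1*31^1*37^1 * 157^1*9629^1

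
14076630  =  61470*229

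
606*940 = 569640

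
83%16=3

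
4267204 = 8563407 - 4296203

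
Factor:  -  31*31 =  - 31^2 = -961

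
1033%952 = 81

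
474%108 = 42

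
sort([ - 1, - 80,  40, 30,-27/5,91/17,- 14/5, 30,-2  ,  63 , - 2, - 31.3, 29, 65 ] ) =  [ - 80,  -  31.3, - 27/5, - 14/5,- 2, - 2,-1, 91/17, 29  ,  30, 30, 40, 63,65] 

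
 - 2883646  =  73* ( - 39502 )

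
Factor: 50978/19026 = 25489/9513 = 3^( - 2 )*7^ (  -  1)*71^1*151^(- 1)*359^1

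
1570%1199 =371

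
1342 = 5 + 1337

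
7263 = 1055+6208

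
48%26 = 22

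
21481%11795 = 9686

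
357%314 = 43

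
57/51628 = 57/51628 = 0.00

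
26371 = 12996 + 13375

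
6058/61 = 99 + 19/61 = 99.31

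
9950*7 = 69650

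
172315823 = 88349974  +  83965849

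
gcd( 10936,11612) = 4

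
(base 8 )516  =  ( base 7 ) 655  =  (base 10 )334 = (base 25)d9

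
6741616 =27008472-20266856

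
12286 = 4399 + 7887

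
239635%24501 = 19126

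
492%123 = 0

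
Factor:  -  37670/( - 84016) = 18835/42008=2^ (- 3)*5^1*59^(-1 ) * 89^( - 1) * 3767^1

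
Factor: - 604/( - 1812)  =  1/3 = 3^(-1)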